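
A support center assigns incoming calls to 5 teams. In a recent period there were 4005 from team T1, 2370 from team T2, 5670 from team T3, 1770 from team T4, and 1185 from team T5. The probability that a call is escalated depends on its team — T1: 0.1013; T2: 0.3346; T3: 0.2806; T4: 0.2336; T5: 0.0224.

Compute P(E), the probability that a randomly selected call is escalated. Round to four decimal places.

Total: 4005 + 2370 + 5670 + 1770 + 1185 = 15000.
P(T1) = 4005/15000 = 0.267. P(T2) = 2370/15000 = 0.158. P(T3) = 5670/15000 = 0.378. P(T4) = 1770/15000 = 0.118. P(T5) = 1185/15000 = 0.079.
P(E) = P(E|T1)·P(T1) + P(E|T2)·P(T2) + P(E|T3)·P(T3) + P(E|T4)·P(T4) + P(E|T5)·P(T5)
      = 0.1013·0.267 + 0.3346·0.158 + 0.2806·0.378 + 0.2336·0.118 + 0.0224·0.079
      = 0.0270471 + 0.0528668 + 0.1060668 + 0.0275648 + 0.0017696 = 0.2153151

0.2153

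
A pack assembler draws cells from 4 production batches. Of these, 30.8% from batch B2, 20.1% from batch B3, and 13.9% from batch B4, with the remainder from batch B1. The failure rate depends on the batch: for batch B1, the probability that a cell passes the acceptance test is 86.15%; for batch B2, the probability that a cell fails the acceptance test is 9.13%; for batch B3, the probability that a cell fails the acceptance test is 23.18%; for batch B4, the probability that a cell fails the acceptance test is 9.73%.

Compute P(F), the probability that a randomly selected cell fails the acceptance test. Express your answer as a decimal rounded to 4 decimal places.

0.1370

P(B1) = 1 − (0.308 + 0.201 + 0.139) = 0.352.
P(F|B1) = 1 − 0.8615 = 0.1385.
P(F) = P(F|B1)·P(B1) + P(F|B2)·P(B2) + P(F|B3)·P(B3) + P(F|B4)·P(B4)
      = 0.1385·0.352 + 0.0913·0.308 + 0.2318·0.201 + 0.0973·0.139
      = 0.048752 + 0.0281204 + 0.0465918 + 0.0135247 = 0.1369889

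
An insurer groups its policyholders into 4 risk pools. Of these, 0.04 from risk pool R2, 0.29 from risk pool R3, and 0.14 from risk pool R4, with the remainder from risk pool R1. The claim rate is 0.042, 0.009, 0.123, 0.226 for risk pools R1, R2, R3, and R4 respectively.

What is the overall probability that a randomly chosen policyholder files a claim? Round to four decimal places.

P(R1) = 1 − (0.04 + 0.29 + 0.14) = 0.53.
P(C) = P(C|R1)·P(R1) + P(C|R2)·P(R2) + P(C|R3)·P(R3) + P(C|R4)·P(R4)
      = 0.042·0.53 + 0.009·0.04 + 0.123·0.29 + 0.226·0.14
      = 0.02226 + 0.00036 + 0.03567 + 0.03164 = 0.08993

P(C) ≈ 0.0899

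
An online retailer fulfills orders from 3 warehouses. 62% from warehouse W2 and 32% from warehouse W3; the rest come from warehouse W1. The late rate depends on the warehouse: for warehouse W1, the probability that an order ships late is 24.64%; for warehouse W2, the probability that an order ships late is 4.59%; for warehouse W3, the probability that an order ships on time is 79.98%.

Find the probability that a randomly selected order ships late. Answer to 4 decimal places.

P(W1) = 1 − (0.62 + 0.32) = 0.06.
P(L|W3) = 1 − 0.7998 = 0.2002.
P(L) = P(L|W1)·P(W1) + P(L|W2)·P(W2) + P(L|W3)·P(W3)
      = 0.2464·0.06 + 0.0459·0.62 + 0.2002·0.32
      = 0.014784 + 0.028458 + 0.064064 = 0.107306

0.1073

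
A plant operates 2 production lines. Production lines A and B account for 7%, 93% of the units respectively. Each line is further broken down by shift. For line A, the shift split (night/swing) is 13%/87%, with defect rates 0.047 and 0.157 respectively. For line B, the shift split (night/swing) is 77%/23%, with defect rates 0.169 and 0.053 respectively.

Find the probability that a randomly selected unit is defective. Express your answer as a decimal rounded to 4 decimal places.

P(D) ≈ 0.1423

P(D|A) = 0.13·0.047 + 0.87·0.157 = 0.00611 + 0.13659 = 0.1427
P(D|B) = 0.77·0.169 + 0.23·0.053 = 0.13013 + 0.01219 = 0.14232
By total probability over the outer partition,
P(D) = 0.07·0.1427 + 0.93·0.14232
      = 0.009989 + 0.1323576 = 0.1423466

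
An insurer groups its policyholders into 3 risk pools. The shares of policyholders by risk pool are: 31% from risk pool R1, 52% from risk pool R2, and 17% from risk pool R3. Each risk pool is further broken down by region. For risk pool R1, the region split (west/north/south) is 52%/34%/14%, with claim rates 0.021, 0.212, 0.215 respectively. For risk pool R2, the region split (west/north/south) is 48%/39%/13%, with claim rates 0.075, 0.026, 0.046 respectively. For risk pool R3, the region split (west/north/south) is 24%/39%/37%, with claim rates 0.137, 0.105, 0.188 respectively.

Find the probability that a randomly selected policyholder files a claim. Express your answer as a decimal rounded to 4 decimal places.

P(C|R1) = 0.52·0.021 + 0.34·0.212 + 0.14·0.215 = 0.01092 + 0.07208 + 0.0301 = 0.1131
P(C|R2) = 0.48·0.075 + 0.39·0.026 + 0.13·0.046 = 0.036 + 0.01014 + 0.00598 = 0.05212
P(C|R3) = 0.24·0.137 + 0.39·0.105 + 0.37·0.188 = 0.03288 + 0.04095 + 0.06956 = 0.14339
Then overall,
P(C) = 0.31·0.1131 + 0.52·0.05212 + 0.17·0.14339
      = 0.035061 + 0.0271024 + 0.0243763 = 0.0865397

P(C) ≈ 0.0865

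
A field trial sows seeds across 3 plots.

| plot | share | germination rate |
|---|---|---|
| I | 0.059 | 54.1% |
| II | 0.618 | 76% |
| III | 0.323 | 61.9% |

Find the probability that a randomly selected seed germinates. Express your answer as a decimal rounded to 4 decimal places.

By the law of total probability,
P(G) = P(G|I)·P(I) + P(G|II)·P(II) + P(G|III)·P(III)
      = 0.541·0.059 + 0.76·0.618 + 0.619·0.323
      = 0.031919 + 0.46968 + 0.199937 = 0.701536

P(G) ≈ 0.7015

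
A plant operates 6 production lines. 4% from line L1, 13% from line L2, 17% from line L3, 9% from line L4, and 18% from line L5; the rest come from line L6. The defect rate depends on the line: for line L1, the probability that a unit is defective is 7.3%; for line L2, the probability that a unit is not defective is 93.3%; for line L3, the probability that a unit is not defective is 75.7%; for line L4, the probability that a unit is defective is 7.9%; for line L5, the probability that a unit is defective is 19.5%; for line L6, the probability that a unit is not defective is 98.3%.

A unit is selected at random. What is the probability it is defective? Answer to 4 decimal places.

0.1018

P(L6) = 1 − (0.04 + 0.13 + 0.17 + 0.09 + 0.18) = 0.39.
P(D|L2) = 1 − 0.933 = 0.067.
P(D|L3) = 1 − 0.757 = 0.243.
P(D|L6) = 1 − 0.983 = 0.017.
P(D) = P(D|L1)·P(L1) + P(D|L2)·P(L2) + P(D|L3)·P(L3) + P(D|L4)·P(L4) + P(D|L5)·P(L5) + P(D|L6)·P(L6)
      = 0.073·0.04 + 0.067·0.13 + 0.243·0.17 + 0.079·0.09 + 0.195·0.18 + 0.017·0.39
      = 0.00292 + 0.00871 + 0.04131 + 0.00711 + 0.0351 + 0.00663 = 0.10178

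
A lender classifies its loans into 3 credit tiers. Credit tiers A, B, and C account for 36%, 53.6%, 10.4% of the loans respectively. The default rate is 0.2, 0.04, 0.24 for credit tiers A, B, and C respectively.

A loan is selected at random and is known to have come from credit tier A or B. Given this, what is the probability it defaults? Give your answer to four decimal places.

Let S = {A, B}.
P(S) = 0.36 + 0.536 = 0.896.
P(D ∩ S) = 0.2·0.36 + 0.04·0.536 = 0.072 + 0.02144 = 0.09344.
P(D | S) = 0.09344 / 0.896 = 0.104286…

P(D|S) ≈ 0.1043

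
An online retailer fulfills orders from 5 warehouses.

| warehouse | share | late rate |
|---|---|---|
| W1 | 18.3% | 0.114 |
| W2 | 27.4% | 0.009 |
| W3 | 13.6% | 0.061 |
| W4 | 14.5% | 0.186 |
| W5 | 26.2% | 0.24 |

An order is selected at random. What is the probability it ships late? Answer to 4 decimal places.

P(L) = P(L|W1)·P(W1) + P(L|W2)·P(W2) + P(L|W3)·P(W3) + P(L|W4)·P(W4) + P(L|W5)·P(W5)
      = 0.114·0.183 + 0.009·0.274 + 0.061·0.136 + 0.186·0.145 + 0.24·0.262
      = 0.020862 + 0.002466 + 0.008296 + 0.02697 + 0.06288 = 0.121474

0.1215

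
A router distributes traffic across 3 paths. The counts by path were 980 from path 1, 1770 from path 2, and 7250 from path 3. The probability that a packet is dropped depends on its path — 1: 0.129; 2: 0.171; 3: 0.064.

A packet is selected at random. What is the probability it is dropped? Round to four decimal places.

Total: 980 + 1770 + 7250 = 10000.
P(1) = 980/10000 = 0.098. P(2) = 1770/10000 = 0.177. P(3) = 7250/10000 = 0.725.
Summing over the partition,
P(L) = P(L|1)·P(1) + P(L|2)·P(2) + P(L|3)·P(3)
      = 0.129·0.098 + 0.171·0.177 + 0.064·0.725
      = 0.012642 + 0.030267 + 0.0464 = 0.089309

0.0893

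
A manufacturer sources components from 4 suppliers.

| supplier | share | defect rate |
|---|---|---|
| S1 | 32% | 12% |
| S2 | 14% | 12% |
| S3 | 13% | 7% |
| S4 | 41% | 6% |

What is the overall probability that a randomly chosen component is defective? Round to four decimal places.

P(D) = P(D|S1)·P(S1) + P(D|S2)·P(S2) + P(D|S3)·P(S3) + P(D|S4)·P(S4)
      = 0.12·0.32 + 0.12·0.14 + 0.07·0.13 + 0.06·0.41
      = 0.0384 + 0.0168 + 0.0091 + 0.0246 = 0.0889

0.0889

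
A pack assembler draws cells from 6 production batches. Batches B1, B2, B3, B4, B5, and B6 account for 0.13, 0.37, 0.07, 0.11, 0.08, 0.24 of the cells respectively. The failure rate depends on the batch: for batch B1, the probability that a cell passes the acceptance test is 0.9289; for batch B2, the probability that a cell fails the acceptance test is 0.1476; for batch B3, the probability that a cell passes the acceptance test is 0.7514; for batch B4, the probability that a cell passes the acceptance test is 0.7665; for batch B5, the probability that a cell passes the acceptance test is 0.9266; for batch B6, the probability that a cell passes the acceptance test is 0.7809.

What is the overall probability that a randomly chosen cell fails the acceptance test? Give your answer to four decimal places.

0.1654

P(F|B1) = 1 − 0.9289 = 0.0711.
P(F|B3) = 1 − 0.7514 = 0.2486.
P(F|B4) = 1 − 0.7665 = 0.2335.
P(F|B5) = 1 − 0.9266 = 0.0734.
P(F|B6) = 1 − 0.7809 = 0.2191.
P(F) = P(F|B1)·P(B1) + P(F|B2)·P(B2) + P(F|B3)·P(B3) + P(F|B4)·P(B4) + P(F|B5)·P(B5) + P(F|B6)·P(B6)
      = 0.0711·0.13 + 0.1476·0.37 + 0.2486·0.07 + 0.2335·0.11 + 0.0734·0.08 + 0.2191·0.24
      = 0.009243 + 0.054612 + 0.017402 + 0.025685 + 0.005872 + 0.052584 = 0.165398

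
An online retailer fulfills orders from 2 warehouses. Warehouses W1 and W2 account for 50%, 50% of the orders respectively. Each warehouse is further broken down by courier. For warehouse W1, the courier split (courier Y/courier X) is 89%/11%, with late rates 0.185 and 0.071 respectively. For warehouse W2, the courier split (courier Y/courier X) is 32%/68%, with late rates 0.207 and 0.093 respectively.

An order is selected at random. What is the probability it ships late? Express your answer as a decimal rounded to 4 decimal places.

P(L|W1) = 0.89·0.185 + 0.11·0.071 = 0.16465 + 0.00781 = 0.17246
P(L|W2) = 0.32·0.207 + 0.68·0.093 = 0.06624 + 0.06324 = 0.12948
Then overall,
P(L) = 0.5·0.17246 + 0.5·0.12948
      = 0.08623 + 0.06474 = 0.15097

P(L) ≈ 0.1510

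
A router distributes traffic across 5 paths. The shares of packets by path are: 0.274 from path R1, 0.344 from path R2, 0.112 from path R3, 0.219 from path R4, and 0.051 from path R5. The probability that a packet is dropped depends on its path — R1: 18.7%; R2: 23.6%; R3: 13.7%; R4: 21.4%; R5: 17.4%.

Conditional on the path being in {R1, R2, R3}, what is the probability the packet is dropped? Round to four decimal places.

P(L|S) ≈ 0.2024

Let S = {R1, R2, R3}.
P(S) = 0.274 + 0.344 + 0.112 = 0.73.
P(L ∩ S) = 0.187·0.274 + 0.236·0.344 + 0.137·0.112 = 0.051238 + 0.081184 + 0.015344 = 0.147766.
P(L | S) = 0.147766 / 0.73 = 0.202419…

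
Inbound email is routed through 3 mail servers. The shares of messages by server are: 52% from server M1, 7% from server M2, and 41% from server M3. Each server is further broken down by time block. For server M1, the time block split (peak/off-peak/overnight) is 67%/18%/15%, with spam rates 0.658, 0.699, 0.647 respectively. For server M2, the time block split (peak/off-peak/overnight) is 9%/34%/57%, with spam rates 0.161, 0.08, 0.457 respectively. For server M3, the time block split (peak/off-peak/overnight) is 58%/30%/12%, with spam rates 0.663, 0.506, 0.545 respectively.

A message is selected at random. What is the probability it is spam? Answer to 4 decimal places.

P(S|M1) = 0.67·0.658 + 0.18·0.699 + 0.15·0.647 = 0.44086 + 0.12582 + 0.09705 = 0.66373
P(S|M2) = 0.09·0.161 + 0.34·0.08 + 0.57·0.457 = 0.01449 + 0.0272 + 0.26049 = 0.30218
P(S|M3) = 0.58·0.663 + 0.3·0.506 + 0.12·0.545 = 0.38454 + 0.1518 + 0.0654 = 0.60174
By total probability over the outer partition,
P(S) = 0.52·0.66373 + 0.07·0.30218 + 0.41·0.60174
      = 0.3451396 + 0.0211526 + 0.2467134 = 0.6130056

0.6130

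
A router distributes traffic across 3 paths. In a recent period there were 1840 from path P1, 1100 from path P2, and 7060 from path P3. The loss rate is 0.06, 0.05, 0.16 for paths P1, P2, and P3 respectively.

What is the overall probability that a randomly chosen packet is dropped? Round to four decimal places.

Total: 1840 + 1100 + 7060 = 10000.
P(P1) = 1840/10000 = 0.184. P(P2) = 1100/10000 = 0.11. P(P3) = 7060/10000 = 0.706.
Summing over the partition,
P(L) = P(L|P1)·P(P1) + P(L|P2)·P(P2) + P(L|P3)·P(P3)
      = 0.06·0.184 + 0.05·0.11 + 0.16·0.706
      = 0.01104 + 0.0055 + 0.11296 = 0.1295

P(L) ≈ 0.1295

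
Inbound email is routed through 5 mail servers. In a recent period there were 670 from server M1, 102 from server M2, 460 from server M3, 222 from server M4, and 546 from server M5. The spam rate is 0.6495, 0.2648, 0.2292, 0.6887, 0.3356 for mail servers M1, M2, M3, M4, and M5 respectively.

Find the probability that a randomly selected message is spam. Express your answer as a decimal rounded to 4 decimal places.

Total: 670 + 102 + 460 + 222 + 546 = 2000.
P(M1) = 670/2000 = 0.335. P(M2) = 102/2000 = 0.051. P(M3) = 460/2000 = 0.23. P(M4) = 222/2000 = 0.111. P(M5) = 546/2000 = 0.273.
Using total probability over the partition,
P(S) = P(S|M1)·P(M1) + P(S|M2)·P(M2) + P(S|M3)·P(M3) + P(S|M4)·P(M4) + P(S|M5)·P(M5)
      = 0.6495·0.335 + 0.2648·0.051 + 0.2292·0.23 + 0.6887·0.111 + 0.3356·0.273
      = 0.2175825 + 0.0135048 + 0.052716 + 0.0764457 + 0.0916188 = 0.4518678

P(S) ≈ 0.4519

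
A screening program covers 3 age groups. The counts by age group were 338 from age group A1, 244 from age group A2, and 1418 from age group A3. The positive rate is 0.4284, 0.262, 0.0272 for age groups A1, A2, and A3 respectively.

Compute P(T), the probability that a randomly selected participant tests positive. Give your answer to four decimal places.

Total: 338 + 244 + 1418 = 2000.
P(A1) = 338/2000 = 0.169. P(A2) = 244/2000 = 0.122. P(A3) = 1418/2000 = 0.709.
P(T) = P(T|A1)·P(A1) + P(T|A2)·P(A2) + P(T|A3)·P(A3)
      = 0.4284·0.169 + 0.262·0.122 + 0.0272·0.709
      = 0.0723996 + 0.031964 + 0.0192848 = 0.1236484

0.1236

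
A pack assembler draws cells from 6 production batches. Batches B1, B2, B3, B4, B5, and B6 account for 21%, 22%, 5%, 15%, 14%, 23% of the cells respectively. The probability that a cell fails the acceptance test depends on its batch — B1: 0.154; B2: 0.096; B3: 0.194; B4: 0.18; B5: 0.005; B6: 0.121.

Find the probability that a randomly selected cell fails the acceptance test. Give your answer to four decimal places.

P(F) = P(F|B1)·P(B1) + P(F|B2)·P(B2) + P(F|B3)·P(B3) + P(F|B4)·P(B4) + P(F|B5)·P(B5) + P(F|B6)·P(B6)
      = 0.154·0.21 + 0.096·0.22 + 0.194·0.05 + 0.18·0.15 + 0.005·0.14 + 0.121·0.23
      = 0.03234 + 0.02112 + 0.0097 + 0.027 + 0.0007 + 0.02783 = 0.11869

0.1187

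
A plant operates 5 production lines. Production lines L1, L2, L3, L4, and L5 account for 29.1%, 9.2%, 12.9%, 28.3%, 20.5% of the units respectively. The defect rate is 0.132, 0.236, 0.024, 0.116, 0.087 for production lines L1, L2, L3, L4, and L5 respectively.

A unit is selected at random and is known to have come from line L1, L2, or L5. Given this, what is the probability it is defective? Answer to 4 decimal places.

Let S = {L1, L2, L5}.
P(S) = 0.291 + 0.092 + 0.205 = 0.588.
P(D ∩ S) = 0.132·0.291 + 0.236·0.092 + 0.087·0.205 = 0.038412 + 0.021712 + 0.017835 = 0.077959.
P(D | S) = 0.077959 / 0.588 = 0.132583…

P(D|S) ≈ 0.1326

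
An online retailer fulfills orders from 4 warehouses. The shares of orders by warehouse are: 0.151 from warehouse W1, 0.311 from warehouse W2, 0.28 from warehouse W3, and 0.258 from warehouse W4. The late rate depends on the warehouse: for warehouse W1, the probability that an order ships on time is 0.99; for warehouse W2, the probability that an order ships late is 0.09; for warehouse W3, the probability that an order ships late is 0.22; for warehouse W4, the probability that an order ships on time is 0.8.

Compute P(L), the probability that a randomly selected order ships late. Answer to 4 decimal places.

P(L|W1) = 1 − 0.99 = 0.01.
P(L|W4) = 1 − 0.8 = 0.2.
P(L) = P(L|W1)·P(W1) + P(L|W2)·P(W2) + P(L|W3)·P(W3) + P(L|W4)·P(W4)
      = 0.01·0.151 + 0.09·0.311 + 0.22·0.28 + 0.2·0.258
      = 0.00151 + 0.02799 + 0.0616 + 0.0516 = 0.1427

P(L) ≈ 0.1427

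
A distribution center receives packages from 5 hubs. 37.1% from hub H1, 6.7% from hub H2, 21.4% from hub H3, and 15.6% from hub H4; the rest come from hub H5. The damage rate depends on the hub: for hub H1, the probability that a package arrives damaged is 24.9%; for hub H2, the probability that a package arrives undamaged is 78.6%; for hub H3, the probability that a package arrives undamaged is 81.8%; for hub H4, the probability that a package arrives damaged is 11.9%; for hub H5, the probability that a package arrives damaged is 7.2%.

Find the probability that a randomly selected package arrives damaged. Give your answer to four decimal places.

0.1781

P(H5) = 1 − (0.371 + 0.067 + 0.214 + 0.156) = 0.192.
P(D|H2) = 1 − 0.786 = 0.214.
P(D|H3) = 1 − 0.818 = 0.182.
P(D) = P(D|H1)·P(H1) + P(D|H2)·P(H2) + P(D|H3)·P(H3) + P(D|H4)·P(H4) + P(D|H5)·P(H5)
      = 0.249·0.371 + 0.214·0.067 + 0.182·0.214 + 0.119·0.156 + 0.072·0.192
      = 0.092379 + 0.014338 + 0.038948 + 0.018564 + 0.013824 = 0.178053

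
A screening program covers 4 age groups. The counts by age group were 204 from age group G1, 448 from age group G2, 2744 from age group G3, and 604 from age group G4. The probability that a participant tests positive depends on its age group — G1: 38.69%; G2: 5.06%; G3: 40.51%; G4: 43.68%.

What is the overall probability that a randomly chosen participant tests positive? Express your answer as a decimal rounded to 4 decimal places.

Total: 204 + 448 + 2744 + 604 = 4000.
P(G1) = 204/4000 = 0.051. P(G2) = 448/4000 = 0.112. P(G3) = 2744/4000 = 0.686. P(G4) = 604/4000 = 0.151.
Summing over the partition,
P(T) = P(T|G1)·P(G1) + P(T|G2)·P(G2) + P(T|G3)·P(G3) + P(T|G4)·P(G4)
      = 0.3869·0.051 + 0.0506·0.112 + 0.4051·0.686 + 0.4368·0.151
      = 0.0197319 + 0.0056672 + 0.2778986 + 0.0659568 = 0.3692545

P(T) ≈ 0.3693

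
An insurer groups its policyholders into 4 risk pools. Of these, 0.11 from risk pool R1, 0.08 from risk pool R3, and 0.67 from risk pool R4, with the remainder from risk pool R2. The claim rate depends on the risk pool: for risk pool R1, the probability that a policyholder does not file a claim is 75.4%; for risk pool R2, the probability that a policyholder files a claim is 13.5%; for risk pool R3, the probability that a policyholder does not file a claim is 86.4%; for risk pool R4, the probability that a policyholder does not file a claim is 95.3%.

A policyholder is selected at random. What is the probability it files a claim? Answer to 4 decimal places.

0.0883

P(R2) = 1 − (0.11 + 0.08 + 0.67) = 0.14.
P(C|R1) = 1 − 0.754 = 0.246.
P(C|R3) = 1 − 0.864 = 0.136.
P(C|R4) = 1 − 0.953 = 0.047.
P(C) = P(C|R1)·P(R1) + P(C|R2)·P(R2) + P(C|R3)·P(R3) + P(C|R4)·P(R4)
      = 0.246·0.11 + 0.135·0.14 + 0.136·0.08 + 0.047·0.67
      = 0.02706 + 0.0189 + 0.01088 + 0.03149 = 0.08833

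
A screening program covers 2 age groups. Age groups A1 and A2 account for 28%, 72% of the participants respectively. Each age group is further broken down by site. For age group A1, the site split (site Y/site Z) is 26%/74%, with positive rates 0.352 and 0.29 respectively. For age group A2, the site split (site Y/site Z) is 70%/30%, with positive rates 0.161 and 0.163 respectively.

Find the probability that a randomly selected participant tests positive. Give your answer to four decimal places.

P(T|A1) = 0.26·0.352 + 0.74·0.29 = 0.09152 + 0.2146 = 0.30612
P(T|A2) = 0.7·0.161 + 0.3·0.163 = 0.1127 + 0.0489 = 0.1616
Then overall,
P(T) = 0.28·0.30612 + 0.72·0.1616
      = 0.0857136 + 0.116352 = 0.2020656

P(T) ≈ 0.2021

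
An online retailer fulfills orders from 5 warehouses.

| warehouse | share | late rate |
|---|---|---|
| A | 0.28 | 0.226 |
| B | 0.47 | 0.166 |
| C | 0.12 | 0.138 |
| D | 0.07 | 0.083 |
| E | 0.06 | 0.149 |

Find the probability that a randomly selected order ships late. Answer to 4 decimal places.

0.1726

P(L) = P(L|A)·P(A) + P(L|B)·P(B) + P(L|C)·P(C) + P(L|D)·P(D) + P(L|E)·P(E)
      = 0.226·0.28 + 0.166·0.47 + 0.138·0.12 + 0.083·0.07 + 0.149·0.06
      = 0.06328 + 0.07802 + 0.01656 + 0.00581 + 0.00894 = 0.17261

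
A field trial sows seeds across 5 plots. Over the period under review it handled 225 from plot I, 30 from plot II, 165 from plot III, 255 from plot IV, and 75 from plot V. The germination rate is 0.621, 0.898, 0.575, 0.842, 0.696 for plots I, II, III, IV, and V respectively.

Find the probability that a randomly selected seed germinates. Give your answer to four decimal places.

P(G) ≈ 0.7046

Total: 225 + 30 + 165 + 255 + 75 = 750.
P(I) = 225/750 = 0.3. P(II) = 30/750 = 0.04. P(III) = 165/750 = 0.22. P(IV) = 255/750 = 0.34. P(V) = 75/750 = 0.1.
Summing over the partition,
P(G) = P(G|I)·P(I) + P(G|II)·P(II) + P(G|III)·P(III) + P(G|IV)·P(IV) + P(G|V)·P(V)
      = 0.621·0.3 + 0.898·0.04 + 0.575·0.22 + 0.842·0.34 + 0.696·0.1
      = 0.1863 + 0.03592 + 0.1265 + 0.28628 + 0.0696 = 0.7046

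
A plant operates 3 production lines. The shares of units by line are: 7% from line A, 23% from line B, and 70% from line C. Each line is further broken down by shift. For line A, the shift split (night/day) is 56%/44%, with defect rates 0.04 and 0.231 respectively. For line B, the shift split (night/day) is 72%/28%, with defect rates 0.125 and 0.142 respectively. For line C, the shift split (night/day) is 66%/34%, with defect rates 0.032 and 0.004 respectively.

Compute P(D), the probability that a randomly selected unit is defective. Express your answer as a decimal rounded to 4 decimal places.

P(D) ≈ 0.0543

P(D|A) = 0.56·0.04 + 0.44·0.231 = 0.0224 + 0.10164 = 0.12404
P(D|B) = 0.72·0.125 + 0.28·0.142 = 0.09 + 0.03976 = 0.12976
P(D|C) = 0.66·0.032 + 0.34·0.004 = 0.02112 + 0.00136 = 0.02248
Then overall,
P(D) = 0.07·0.12404 + 0.23·0.12976 + 0.7·0.02248
      = 0.0086828 + 0.0298448 + 0.015736 = 0.0542636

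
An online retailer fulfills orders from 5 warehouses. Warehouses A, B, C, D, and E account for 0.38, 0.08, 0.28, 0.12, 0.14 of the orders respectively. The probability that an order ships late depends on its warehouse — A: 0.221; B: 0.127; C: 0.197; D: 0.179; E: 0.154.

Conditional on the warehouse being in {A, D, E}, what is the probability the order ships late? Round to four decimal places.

Let S = {A, D, E}.
P(S) = 0.38 + 0.12 + 0.14 = 0.64.
P(L ∩ S) = 0.221·0.38 + 0.179·0.12 + 0.154·0.14 = 0.08398 + 0.02148 + 0.02156 = 0.12702.
P(L | S) = 0.12702 / 0.64 = 0.198469…

0.1985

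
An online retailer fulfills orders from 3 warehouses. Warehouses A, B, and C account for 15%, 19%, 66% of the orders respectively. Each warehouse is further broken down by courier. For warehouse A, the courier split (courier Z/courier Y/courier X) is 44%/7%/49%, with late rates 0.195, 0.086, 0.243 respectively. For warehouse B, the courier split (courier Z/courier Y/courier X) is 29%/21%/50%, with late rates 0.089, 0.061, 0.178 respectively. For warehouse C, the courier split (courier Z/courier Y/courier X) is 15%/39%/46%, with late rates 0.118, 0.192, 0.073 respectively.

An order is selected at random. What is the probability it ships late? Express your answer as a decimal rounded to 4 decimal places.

0.1391

P(L|A) = 0.44·0.195 + 0.07·0.086 + 0.49·0.243 = 0.0858 + 0.00602 + 0.11907 = 0.21089
P(L|B) = 0.29·0.089 + 0.21·0.061 + 0.5·0.178 = 0.02581 + 0.01281 + 0.089 = 0.12762
P(L|C) = 0.15·0.118 + 0.39·0.192 + 0.46·0.073 = 0.0177 + 0.07488 + 0.03358 = 0.12616
Then overall,
P(L) = 0.15·0.21089 + 0.19·0.12762 + 0.66·0.12616
      = 0.0316335 + 0.0242478 + 0.0832656 = 0.1391469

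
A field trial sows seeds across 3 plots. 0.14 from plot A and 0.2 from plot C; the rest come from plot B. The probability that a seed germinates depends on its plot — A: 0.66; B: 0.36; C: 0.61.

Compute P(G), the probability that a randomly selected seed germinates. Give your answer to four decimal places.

P(B) = 1 − (0.14 + 0.2) = 0.66.
P(G) = P(G|A)·P(A) + P(G|B)·P(B) + P(G|C)·P(C)
      = 0.66·0.14 + 0.36·0.66 + 0.61·0.2
      = 0.0924 + 0.2376 + 0.122 = 0.452

P(G) ≈ 0.4520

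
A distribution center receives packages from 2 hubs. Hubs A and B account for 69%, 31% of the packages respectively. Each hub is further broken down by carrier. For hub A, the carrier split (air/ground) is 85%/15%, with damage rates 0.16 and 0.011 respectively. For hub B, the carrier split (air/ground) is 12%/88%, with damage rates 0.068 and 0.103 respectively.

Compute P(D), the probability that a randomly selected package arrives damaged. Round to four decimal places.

P(D|A) = 0.85·0.16 + 0.15·0.011 = 0.136 + 0.00165 = 0.13765
P(D|B) = 0.12·0.068 + 0.88·0.103 = 0.00816 + 0.09064 = 0.0988
By total probability over the outer partition,
P(D) = 0.69·0.13765 + 0.31·0.0988
      = 0.0949785 + 0.030628 = 0.1256065

P(D) ≈ 0.1256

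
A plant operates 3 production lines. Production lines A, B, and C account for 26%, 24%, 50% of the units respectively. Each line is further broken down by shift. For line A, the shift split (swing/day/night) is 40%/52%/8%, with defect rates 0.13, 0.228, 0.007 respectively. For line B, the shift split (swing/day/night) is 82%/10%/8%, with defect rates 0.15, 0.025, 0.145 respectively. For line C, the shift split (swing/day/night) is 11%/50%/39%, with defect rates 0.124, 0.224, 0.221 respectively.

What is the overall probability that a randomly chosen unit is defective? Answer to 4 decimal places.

P(D|A) = 0.4·0.13 + 0.52·0.228 + 0.08·0.007 = 0.052 + 0.11856 + 0.00056 = 0.17112
P(D|B) = 0.82·0.15 + 0.1·0.025 + 0.08·0.145 = 0.123 + 0.0025 + 0.0116 = 0.1371
P(D|C) = 0.11·0.124 + 0.5·0.224 + 0.39·0.221 = 0.01364 + 0.112 + 0.08619 = 0.21183
By total probability over the outer partition,
P(D) = 0.26·0.17112 + 0.24·0.1371 + 0.5·0.21183
      = 0.0444912 + 0.032904 + 0.105915 = 0.1833102

P(D) ≈ 0.1833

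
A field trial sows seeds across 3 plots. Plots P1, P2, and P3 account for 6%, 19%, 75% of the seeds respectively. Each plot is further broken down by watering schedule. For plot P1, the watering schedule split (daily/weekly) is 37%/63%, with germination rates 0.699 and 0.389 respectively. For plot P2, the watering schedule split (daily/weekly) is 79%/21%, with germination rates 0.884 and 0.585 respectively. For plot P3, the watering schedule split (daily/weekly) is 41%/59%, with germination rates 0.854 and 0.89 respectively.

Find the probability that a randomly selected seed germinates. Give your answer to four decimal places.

0.8427

P(G|P1) = 0.37·0.699 + 0.63·0.389 = 0.25863 + 0.24507 = 0.5037
P(G|P2) = 0.79·0.884 + 0.21·0.585 = 0.69836 + 0.12285 = 0.82121
P(G|P3) = 0.41·0.854 + 0.59·0.89 = 0.35014 + 0.5251 = 0.87524
Then overall,
P(G) = 0.06·0.5037 + 0.19·0.82121 + 0.75·0.87524
      = 0.030222 + 0.1560299 + 0.65643 = 0.8426819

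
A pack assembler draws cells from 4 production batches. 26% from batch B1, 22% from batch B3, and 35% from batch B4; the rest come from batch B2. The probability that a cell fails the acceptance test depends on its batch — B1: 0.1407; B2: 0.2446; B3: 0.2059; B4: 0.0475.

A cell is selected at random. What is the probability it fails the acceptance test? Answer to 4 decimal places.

P(B2) = 1 − (0.26 + 0.22 + 0.35) = 0.17.
P(F) = P(F|B1)·P(B1) + P(F|B2)·P(B2) + P(F|B3)·P(B3) + P(F|B4)·P(B4)
      = 0.1407·0.26 + 0.2446·0.17 + 0.2059·0.22 + 0.0475·0.35
      = 0.036582 + 0.041582 + 0.045298 + 0.016625 = 0.140087

P(F) ≈ 0.1401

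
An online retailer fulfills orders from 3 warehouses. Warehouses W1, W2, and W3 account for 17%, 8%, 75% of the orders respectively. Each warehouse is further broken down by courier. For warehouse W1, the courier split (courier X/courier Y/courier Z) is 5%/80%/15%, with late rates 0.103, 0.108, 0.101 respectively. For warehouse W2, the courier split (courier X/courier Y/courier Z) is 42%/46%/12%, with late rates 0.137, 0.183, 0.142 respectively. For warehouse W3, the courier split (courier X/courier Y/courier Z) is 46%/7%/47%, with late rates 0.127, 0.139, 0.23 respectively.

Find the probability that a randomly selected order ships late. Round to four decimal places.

P(L|W1) = 0.05·0.103 + 0.8·0.108 + 0.15·0.101 = 0.00515 + 0.0864 + 0.01515 = 0.1067
P(L|W2) = 0.42·0.137 + 0.46·0.183 + 0.12·0.142 = 0.05754 + 0.08418 + 0.01704 = 0.15876
P(L|W3) = 0.46·0.127 + 0.07·0.139 + 0.47·0.23 = 0.05842 + 0.00973 + 0.1081 = 0.17625
By total probability over the outer partition,
P(L) = 0.17·0.1067 + 0.08·0.15876 + 0.75·0.17625
      = 0.018139 + 0.0127008 + 0.1321875 = 0.1630273

0.1630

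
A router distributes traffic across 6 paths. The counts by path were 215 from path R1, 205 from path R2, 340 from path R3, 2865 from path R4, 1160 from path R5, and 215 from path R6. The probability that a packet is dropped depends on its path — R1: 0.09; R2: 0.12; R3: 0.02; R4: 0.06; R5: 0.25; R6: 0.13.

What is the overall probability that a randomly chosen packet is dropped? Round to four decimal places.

P(L) ≈ 0.1081

Total: 215 + 205 + 340 + 2865 + 1160 + 215 = 5000.
P(R1) = 215/5000 = 0.043. P(R2) = 205/5000 = 0.041. P(R3) = 340/5000 = 0.068. P(R4) = 2865/5000 = 0.573. P(R5) = 1160/5000 = 0.232. P(R6) = 215/5000 = 0.043.
By the law of total probability,
P(L) = P(L|R1)·P(R1) + P(L|R2)·P(R2) + P(L|R3)·P(R3) + P(L|R4)·P(R4) + P(L|R5)·P(R5) + P(L|R6)·P(R6)
      = 0.09·0.043 + 0.12·0.041 + 0.02·0.068 + 0.06·0.573 + 0.25·0.232 + 0.13·0.043
      = 0.00387 + 0.00492 + 0.00136 + 0.03438 + 0.058 + 0.00559 = 0.10812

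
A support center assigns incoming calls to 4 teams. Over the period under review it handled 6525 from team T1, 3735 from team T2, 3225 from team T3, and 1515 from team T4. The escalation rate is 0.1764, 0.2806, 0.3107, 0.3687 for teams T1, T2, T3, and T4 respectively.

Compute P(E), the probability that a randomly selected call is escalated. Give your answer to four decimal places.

Total: 6525 + 3735 + 3225 + 1515 = 15000.
P(T1) = 6525/15000 = 0.435. P(T2) = 3735/15000 = 0.249. P(T3) = 3225/15000 = 0.215. P(T4) = 1515/15000 = 0.101.
P(E) = P(E|T1)·P(T1) + P(E|T2)·P(T2) + P(E|T3)·P(T3) + P(E|T4)·P(T4)
      = 0.1764·0.435 + 0.2806·0.249 + 0.3107·0.215 + 0.3687·0.101
      = 0.076734 + 0.0698694 + 0.0668005 + 0.0372387 = 0.2506426

P(E) ≈ 0.2506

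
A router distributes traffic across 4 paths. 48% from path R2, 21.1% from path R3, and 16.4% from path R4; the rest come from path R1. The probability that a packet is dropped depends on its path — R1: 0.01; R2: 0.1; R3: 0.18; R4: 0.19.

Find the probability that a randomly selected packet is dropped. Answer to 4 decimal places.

P(R1) = 1 − (0.48 + 0.211 + 0.164) = 0.145.
By the law of total probability,
P(L) = P(L|R1)·P(R1) + P(L|R2)·P(R2) + P(L|R3)·P(R3) + P(L|R4)·P(R4)
      = 0.01·0.145 + 0.1·0.48 + 0.18·0.211 + 0.19·0.164
      = 0.00145 + 0.048 + 0.03798 + 0.03116 = 0.11859

0.1186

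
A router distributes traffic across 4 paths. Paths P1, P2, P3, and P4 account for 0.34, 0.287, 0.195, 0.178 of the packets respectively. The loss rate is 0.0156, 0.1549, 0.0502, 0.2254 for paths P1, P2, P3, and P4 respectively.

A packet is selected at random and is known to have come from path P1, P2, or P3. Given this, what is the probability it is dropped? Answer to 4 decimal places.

0.0724

Let S = {P1, P2, P3}.
P(S) = 0.34 + 0.287 + 0.195 = 0.822.
P(L ∩ S) = 0.0156·0.34 + 0.1549·0.287 + 0.0502·0.195 = 0.005304 + 0.0444563 + 0.009789 = 0.0595493.
P(L | S) = 0.0595493 / 0.822 = 0.072444…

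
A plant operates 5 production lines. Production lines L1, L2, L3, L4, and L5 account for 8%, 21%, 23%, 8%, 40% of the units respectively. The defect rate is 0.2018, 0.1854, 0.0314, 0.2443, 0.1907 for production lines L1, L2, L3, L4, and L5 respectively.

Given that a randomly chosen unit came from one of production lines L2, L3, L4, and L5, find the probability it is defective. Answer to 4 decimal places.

0.1543

Let S = {L2, L3, L4, L5}.
P(S) = 0.21 + 0.23 + 0.08 + 0.4 = 0.92.
P(D ∩ S) = 0.1854·0.21 + 0.0314·0.23 + 0.2443·0.08 + 0.1907·0.4 = 0.038934 + 0.007222 + 0.019544 + 0.07628 = 0.14198.
P(D | S) = 0.14198 / 0.92 = 0.154326…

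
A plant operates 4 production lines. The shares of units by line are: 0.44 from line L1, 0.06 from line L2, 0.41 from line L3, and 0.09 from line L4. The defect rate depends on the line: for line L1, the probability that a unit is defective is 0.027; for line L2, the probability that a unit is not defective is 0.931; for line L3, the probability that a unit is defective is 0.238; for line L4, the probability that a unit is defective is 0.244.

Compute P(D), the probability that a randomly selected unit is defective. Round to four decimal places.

P(D) ≈ 0.1356

P(D|L2) = 1 − 0.931 = 0.069.
P(D) = P(D|L1)·P(L1) + P(D|L2)·P(L2) + P(D|L3)·P(L3) + P(D|L4)·P(L4)
      = 0.027·0.44 + 0.069·0.06 + 0.238·0.41 + 0.244·0.09
      = 0.01188 + 0.00414 + 0.09758 + 0.02196 = 0.13556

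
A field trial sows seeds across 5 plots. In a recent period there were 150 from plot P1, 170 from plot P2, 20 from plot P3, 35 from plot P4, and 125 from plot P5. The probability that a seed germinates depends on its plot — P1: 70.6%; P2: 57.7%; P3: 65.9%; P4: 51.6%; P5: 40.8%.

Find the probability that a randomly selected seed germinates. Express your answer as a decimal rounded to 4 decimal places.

P(G) ≈ 0.5725

Total: 150 + 170 + 20 + 35 + 125 = 500.
P(P1) = 150/500 = 0.3. P(P2) = 170/500 = 0.34. P(P3) = 20/500 = 0.04. P(P4) = 35/500 = 0.07. P(P5) = 125/500 = 0.25.
P(G) = P(G|P1)·P(P1) + P(G|P2)·P(P2) + P(G|P3)·P(P3) + P(G|P4)·P(P4) + P(G|P5)·P(P5)
      = 0.706·0.3 + 0.577·0.34 + 0.659·0.04 + 0.516·0.07 + 0.408·0.25
      = 0.2118 + 0.19618 + 0.02636 + 0.03612 + 0.102 = 0.57246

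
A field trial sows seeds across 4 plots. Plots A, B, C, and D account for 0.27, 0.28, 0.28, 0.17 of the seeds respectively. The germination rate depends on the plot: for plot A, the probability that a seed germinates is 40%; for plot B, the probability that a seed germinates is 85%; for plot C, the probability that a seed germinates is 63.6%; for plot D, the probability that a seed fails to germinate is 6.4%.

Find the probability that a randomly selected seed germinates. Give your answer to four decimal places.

P(G|D) = 1 − 0.064 = 0.936.
Using total probability over the partition,
P(G) = P(G|A)·P(A) + P(G|B)·P(B) + P(G|C)·P(C) + P(G|D)·P(D)
      = 0.4·0.27 + 0.85·0.28 + 0.636·0.28 + 0.936·0.17
      = 0.108 + 0.238 + 0.17808 + 0.15912 = 0.6832

0.6832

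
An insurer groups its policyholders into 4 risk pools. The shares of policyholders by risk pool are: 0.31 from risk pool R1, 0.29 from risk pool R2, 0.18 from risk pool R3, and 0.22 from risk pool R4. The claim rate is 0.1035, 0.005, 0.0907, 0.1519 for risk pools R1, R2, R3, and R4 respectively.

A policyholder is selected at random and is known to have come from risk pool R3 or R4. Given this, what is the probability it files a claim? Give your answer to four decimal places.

Let S = {R3, R4}.
P(S) = 0.18 + 0.22 = 0.4.
P(C ∩ S) = 0.0907·0.18 + 0.1519·0.22 = 0.016326 + 0.033418 = 0.049744.
P(C | S) = 0.049744 / 0.4 = 0.124360…

P(C|S) ≈ 0.1244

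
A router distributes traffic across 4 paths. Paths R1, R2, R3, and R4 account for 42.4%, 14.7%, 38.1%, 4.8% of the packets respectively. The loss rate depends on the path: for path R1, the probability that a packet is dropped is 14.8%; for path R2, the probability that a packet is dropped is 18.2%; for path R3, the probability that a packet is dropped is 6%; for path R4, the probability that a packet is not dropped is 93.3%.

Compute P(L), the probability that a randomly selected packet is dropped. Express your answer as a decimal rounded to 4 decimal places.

P(L) ≈ 0.1156

P(L|R4) = 1 − 0.933 = 0.067.
P(L) = P(L|R1)·P(R1) + P(L|R2)·P(R2) + P(L|R3)·P(R3) + P(L|R4)·P(R4)
      = 0.148·0.424 + 0.182·0.147 + 0.06·0.381 + 0.067·0.048
      = 0.062752 + 0.026754 + 0.02286 + 0.003216 = 0.115582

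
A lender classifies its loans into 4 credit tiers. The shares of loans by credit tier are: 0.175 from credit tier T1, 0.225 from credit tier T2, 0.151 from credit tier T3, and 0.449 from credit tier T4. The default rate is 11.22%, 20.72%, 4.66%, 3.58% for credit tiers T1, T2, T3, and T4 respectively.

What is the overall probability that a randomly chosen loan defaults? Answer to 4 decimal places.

P(D) = P(D|T1)·P(T1) + P(D|T2)·P(T2) + P(D|T3)·P(T3) + P(D|T4)·P(T4)
      = 0.1122·0.175 + 0.2072·0.225 + 0.0466·0.151 + 0.0358·0.449
      = 0.019635 + 0.04662 + 0.0070366 + 0.0160742 = 0.0893658

P(D) ≈ 0.0894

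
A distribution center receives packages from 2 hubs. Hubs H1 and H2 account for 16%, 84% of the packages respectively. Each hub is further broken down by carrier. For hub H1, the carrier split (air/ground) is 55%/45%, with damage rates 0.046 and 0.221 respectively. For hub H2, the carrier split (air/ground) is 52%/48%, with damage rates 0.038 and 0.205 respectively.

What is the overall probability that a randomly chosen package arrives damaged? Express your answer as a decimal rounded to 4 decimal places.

P(D) ≈ 0.1192

P(D|H1) = 0.55·0.046 + 0.45·0.221 = 0.0253 + 0.09945 = 0.12475
P(D|H2) = 0.52·0.038 + 0.48·0.205 = 0.01976 + 0.0984 = 0.11816
By total probability over the outer partition,
P(D) = 0.16·0.12475 + 0.84·0.11816
      = 0.01996 + 0.0992544 = 0.1192144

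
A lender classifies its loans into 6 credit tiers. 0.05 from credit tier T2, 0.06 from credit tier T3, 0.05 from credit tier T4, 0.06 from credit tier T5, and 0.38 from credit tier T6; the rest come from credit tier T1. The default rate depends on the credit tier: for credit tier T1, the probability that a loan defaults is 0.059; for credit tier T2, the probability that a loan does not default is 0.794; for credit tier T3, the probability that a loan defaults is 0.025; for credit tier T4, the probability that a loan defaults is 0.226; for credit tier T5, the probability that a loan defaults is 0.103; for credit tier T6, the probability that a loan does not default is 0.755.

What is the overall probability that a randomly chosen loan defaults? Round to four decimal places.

P(T1) = 1 − (0.05 + 0.06 + 0.05 + 0.06 + 0.38) = 0.4.
P(D|T2) = 1 − 0.794 = 0.206.
P(D|T6) = 1 − 0.755 = 0.245.
P(D) = P(D|T1)·P(T1) + P(D|T2)·P(T2) + P(D|T3)·P(T3) + P(D|T4)·P(T4) + P(D|T5)·P(T5) + P(D|T6)·P(T6)
      = 0.059·0.4 + 0.206·0.05 + 0.025·0.06 + 0.226·0.05 + 0.103·0.06 + 0.245·0.38
      = 0.0236 + 0.0103 + 0.0015 + 0.0113 + 0.00618 + 0.0931 = 0.14598

P(D) ≈ 0.1460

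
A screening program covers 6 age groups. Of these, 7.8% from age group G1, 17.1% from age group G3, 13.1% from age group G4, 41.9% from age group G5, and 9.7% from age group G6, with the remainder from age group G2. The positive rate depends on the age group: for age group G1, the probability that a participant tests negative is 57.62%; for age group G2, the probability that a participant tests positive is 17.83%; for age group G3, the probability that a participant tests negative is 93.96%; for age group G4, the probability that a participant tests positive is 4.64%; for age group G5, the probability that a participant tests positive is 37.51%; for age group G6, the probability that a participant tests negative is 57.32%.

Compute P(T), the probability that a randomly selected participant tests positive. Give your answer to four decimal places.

P(T) ≈ 0.2666

P(G2) = 1 − (0.078 + 0.171 + 0.131 + 0.419 + 0.097) = 0.104.
P(T|G1) = 1 − 0.5762 = 0.4238.
P(T|G3) = 1 − 0.9396 = 0.0604.
P(T|G6) = 1 − 0.5732 = 0.4268.
P(T) = P(T|G1)·P(G1) + P(T|G2)·P(G2) + P(T|G3)·P(G3) + P(T|G4)·P(G4) + P(T|G5)·P(G5) + P(T|G6)·P(G6)
      = 0.4238·0.078 + 0.1783·0.104 + 0.0604·0.171 + 0.0464·0.131 + 0.3751·0.419 + 0.4268·0.097
      = 0.0330564 + 0.0185432 + 0.0103284 + 0.0060784 + 0.1571669 + 0.0413996 = 0.2665729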